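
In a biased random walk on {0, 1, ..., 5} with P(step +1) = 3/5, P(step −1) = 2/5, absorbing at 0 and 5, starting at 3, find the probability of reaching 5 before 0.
P(hit 5 before 0) = (1 − (2/3)^3) / (1 − (2/3)^5) = 171/211

Let u_k denote P(reach 5 before 0 | start at k). Boundary: u_0 = 0, u_5 = 1. Recurrence: u_k = 3/5·u_{k+1} + 2/5·u_{k-1} for 1 ≤ k ≤ 4. Try u_k = A + B·r^k with r = q/p = (2/5)/(3/5) = 2/3. Substitution satisfies the recurrence; boundary conditions give:
  u_k = (1 − r^k) / (1 − r^N) = (1 − (2/3)^3) / (1 − (2/3)^5) = 171/211.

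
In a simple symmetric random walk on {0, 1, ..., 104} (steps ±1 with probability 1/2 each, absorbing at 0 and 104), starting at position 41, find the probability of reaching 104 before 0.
P(hit 104 before 0) = 41/104

Let u_k = P(hit 104 before 0 | start at k). Then u_0 = 0, u_104 = 1, and u_k = u_{k-1}/2 + u_{k+1}/2 for 1 ≤ k ≤ 103. This harmonic recurrence is solved by u_k = k/104, giving u_41 = 41/104.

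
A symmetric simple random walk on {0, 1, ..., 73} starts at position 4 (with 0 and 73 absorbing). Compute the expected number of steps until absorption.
E[τ | X_0 = 4] = 276

Let v_k = E[τ | X_0 = k]. Boundary: v_0 = v_73 = 0. Recurrence: v_k = 1 + (v_{k-1} + v_{k+1})/2 for 1 ≤ k ≤ 72. The particular solution to v_k − (v_{k-1} + v_{k+1})/2 = 1 is v_k = −k^2. Adding homogeneous solution A + B k and matching boundaries gives v_k = k (73 − k). Substituting k = 4: v_4 = 4 · 69 = 276.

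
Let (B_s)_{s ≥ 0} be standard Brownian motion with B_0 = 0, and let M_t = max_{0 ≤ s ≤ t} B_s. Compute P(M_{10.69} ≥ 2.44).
P(M_{10.69} ≥ 2.44) = 2·P(B_{10.69} ≥ 2.44) = 2(1 − Φ(2.44/√10.69)) ≈ 0.4555

By the reflection principle for Brownian motion, P(M_t ≥ a) = 2 · P(B_t ≥ a) for a ≥ 0. Since B_t ~ N(0, t), P(B_t ≥ 2.44) = 1 − Φ(2.44/√t) = 1 − Φ(2.44/√10.69) = 1 − Φ(0.7463). So
  P(M_{10.69} ≥ 2.44) = 2(1 − Φ(0.7463)) ≈ 0.4555.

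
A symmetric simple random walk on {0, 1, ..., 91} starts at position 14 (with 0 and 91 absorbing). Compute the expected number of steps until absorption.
E[τ | X_0 = 14] = 1078

Let v_k = E[τ | X_0 = k]. Boundary: v_0 = v_91 = 0. Recurrence: v_k = 1 + (v_{k-1} + v_{k+1})/2 for 1 ≤ k ≤ 90. The particular solution to v_k − (v_{k-1} + v_{k+1})/2 = 1 is v_k = −k^2. Adding homogeneous solution A + B k and matching boundaries gives v_k = k (91 − k). Substituting k = 14: v_14 = 14 · 77 = 1078.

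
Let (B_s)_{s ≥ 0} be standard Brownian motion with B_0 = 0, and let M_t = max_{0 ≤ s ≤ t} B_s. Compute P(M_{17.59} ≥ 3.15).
P(M_{17.59} ≥ 3.15) = 2·P(B_{17.59} ≥ 3.15) = 2(1 − Φ(3.15/√17.59)) ≈ 0.4526

By the reflection principle for Brownian motion, P(M_t ≥ a) = 2 · P(B_t ≥ a) for a ≥ 0. Since B_t ~ N(0, t), P(B_t ≥ 3.15) = 1 − Φ(3.15/√t) = 1 − Φ(3.15/√17.59) = 1 − Φ(0.7511). So
  P(M_{17.59} ≥ 3.15) = 2(1 − Φ(0.7511)) ≈ 0.4526.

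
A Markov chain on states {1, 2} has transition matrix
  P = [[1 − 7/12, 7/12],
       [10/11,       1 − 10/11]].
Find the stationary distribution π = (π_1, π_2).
π_1 = 120/197, π_2 = 77/197

Solve πP = π with π_1 + π_2 = 1. From πP = π: π_1 · (1 − 7/12) + π_2 · 10/11 = π_1 ⇒ π_2 · 10/11 = π_1 · 7/12 ⇒ π_2/π_1 = (7/12)/(10/11) = 77/120. Together with π_1 + π_2 = 1:
  π_1 = (10/11)/(7/12 + 10/11) = (10/11)/(197/132) = 120/197,
  π_2 = (7/12)/(7/12 + 10/11) = (7/12)/(197/132) = 77/197.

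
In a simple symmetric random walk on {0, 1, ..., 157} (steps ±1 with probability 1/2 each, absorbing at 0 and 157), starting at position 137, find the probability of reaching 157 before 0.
P(hit 157 before 0) = 137/157

Let u_k = P(hit 157 before 0 | start at k). Then u_0 = 0, u_157 = 1, and u_k = u_{k-1}/2 + u_{k+1}/2 for 1 ≤ k ≤ 156. This harmonic recurrence is solved by u_k = k/157, giving u_137 = 137/157.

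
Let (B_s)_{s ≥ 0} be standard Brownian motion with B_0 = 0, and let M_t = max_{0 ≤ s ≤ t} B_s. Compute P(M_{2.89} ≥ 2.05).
P(M_{2.89} ≥ 2.05) = 2·P(B_{2.89} ≥ 2.05) = 2(1 − Φ(2.05/√2.89)) ≈ 0.2279

By the reflection principle for Brownian motion, P(M_t ≥ a) = 2 · P(B_t ≥ a) for a ≥ 0. Since B_t ~ N(0, t), P(B_t ≥ 2.05) = 1 − Φ(2.05/√t) = 1 − Φ(2.05/√2.89) = 1 − Φ(1.2059). So
  P(M_{2.89} ≥ 2.05) = 2(1 − Φ(1.2059)) ≈ 0.2279.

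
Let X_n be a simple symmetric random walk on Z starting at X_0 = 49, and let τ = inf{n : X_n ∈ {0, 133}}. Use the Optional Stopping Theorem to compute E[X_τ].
E[X_τ] = 49

X_n is a martingale and τ is a bounded-mean stopping time (indeed τ is finite a.s. with bounded expectation since the walk is in a bounded region). By the OST, E[X_τ] = E[X_0] = 49. Equivalently: E[X_τ] = 133 · P(hit 133 first) + 0 · P(hit 0 first) = 133 · (49/133) = 49.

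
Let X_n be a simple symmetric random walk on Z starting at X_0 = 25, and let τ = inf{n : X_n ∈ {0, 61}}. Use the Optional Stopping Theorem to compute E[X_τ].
E[X_τ] = 25

X_n is a martingale and τ is a bounded-mean stopping time (indeed τ is finite a.s. with bounded expectation since the walk is in a bounded region). By the OST, E[X_τ] = E[X_0] = 25. Equivalently: E[X_τ] = 61 · P(hit 61 first) + 0 · P(hit 0 first) = 61 · (25/61) = 25.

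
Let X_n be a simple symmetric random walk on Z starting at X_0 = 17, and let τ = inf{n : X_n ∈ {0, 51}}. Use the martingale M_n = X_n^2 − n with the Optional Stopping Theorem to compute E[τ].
E[τ] = 578

M_n = X_n^2 − n is a martingale (since E[X_{n+1}^2 | F_n] = X_n^2 + 1). By OST (τ has finite mean in a bounded region), E[M_τ] = E[M_0] = X_0^2 − 0 = 17^2 = 289. Also E[M_τ] = E[X_τ^2] − E[τ]. The walk exits at 0 or 51, with P(hit 51 first) = 17/51, so E[X_τ^2] = 51^2 · 17/51 + 0 = 867. Thus E[τ] = E[X_τ^2] − E[M_τ] = 867 − 289 = 578 = 17(51 − 17) = 578.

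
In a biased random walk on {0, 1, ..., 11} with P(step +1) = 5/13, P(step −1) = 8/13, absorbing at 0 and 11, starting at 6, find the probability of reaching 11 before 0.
P(hit 11 before 0) = (1 − (8/5)^6) / (1 − (8/5)^11) = 256790625/2847035489

Let u_k denote P(reach 11 before 0 | start at k). Boundary: u_0 = 0, u_11 = 1. Recurrence: u_k = 5/13·u_{k+1} + 8/13·u_{k-1} for 1 ≤ k ≤ 10. Try u_k = A + B·r^k with r = q/p = (8/13)/(5/13) = 8/5. Substitution satisfies the recurrence; boundary conditions give:
  u_k = (1 − r^k) / (1 − r^N) = (1 − (8/5)^6) / (1 − (8/5)^11) = 256790625/2847035489.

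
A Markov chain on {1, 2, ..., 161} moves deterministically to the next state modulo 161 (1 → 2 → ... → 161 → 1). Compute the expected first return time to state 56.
E[T_56 | X_0 = 56] = 161

The chain cycles deterministically, so starting at state 56 it returns in exactly 161 steps. Equivalently, the stationary distribution is uniform π_j = 1/161 for every state j, so by Kac's formula E[T_56] = 1/π_56 = 161.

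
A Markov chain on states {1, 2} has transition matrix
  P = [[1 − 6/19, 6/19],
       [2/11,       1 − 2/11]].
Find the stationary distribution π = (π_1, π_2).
π_1 = 19/52, π_2 = 33/52

Solve πP = π with π_1 + π_2 = 1. From πP = π: π_1 · (1 − 6/19) + π_2 · 2/11 = π_1 ⇒ π_2 · 2/11 = π_1 · 6/19 ⇒ π_2/π_1 = (6/19)/(2/11) = 33/19. Together with π_1 + π_2 = 1:
  π_1 = (2/11)/(6/19 + 2/11) = (2/11)/(104/209) = 19/52,
  π_2 = (6/19)/(6/19 + 2/11) = (6/19)/(104/209) = 33/52.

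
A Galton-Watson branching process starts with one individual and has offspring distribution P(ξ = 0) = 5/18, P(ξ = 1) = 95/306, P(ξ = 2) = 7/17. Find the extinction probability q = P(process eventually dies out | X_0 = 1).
q = 85/126

The pgf is f(s) = 5/18 + 95/306·s + 7/17·s². The extinction probability q is the smallest fixed point of f in [0, 1]. Setting s = f(s):
  7/17·s² + (95/306 − 1)·s + 5/18 = 0
  7/17·s² − (5/18 + 7/17)·s + 5/18 = 0
which factors as (s − 1)·(7/17·s − 5/18) = 0, giving roots s = 1 and s = (5/18)/(7/17) = 85/126.
Mean offspring μ = 95/306 + 2·7/17 = 347/306 > 1 (supercritical), so q < 1. The extinction probability is the smaller root: q = (5/18)/(7/17) = 85/126.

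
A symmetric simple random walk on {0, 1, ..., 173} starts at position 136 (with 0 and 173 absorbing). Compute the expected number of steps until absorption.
E[τ | X_0 = 136] = 5032

Let v_k = E[τ | X_0 = k]. Boundary: v_0 = v_173 = 0. Recurrence: v_k = 1 + (v_{k-1} + v_{k+1})/2 for 1 ≤ k ≤ 172. The particular solution to v_k − (v_{k-1} + v_{k+1})/2 = 1 is v_k = −k^2. Adding homogeneous solution A + B k and matching boundaries gives v_k = k (173 − k). Substituting k = 136: v_136 = 136 · 37 = 5032.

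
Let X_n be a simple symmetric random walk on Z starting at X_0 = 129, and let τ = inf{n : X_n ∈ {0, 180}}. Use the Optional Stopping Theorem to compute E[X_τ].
E[X_τ] = 129

X_n is a martingale and τ is a bounded-mean stopping time (indeed τ is finite a.s. with bounded expectation since the walk is in a bounded region). By the OST, E[X_τ] = E[X_0] = 129. Equivalently: E[X_τ] = 180 · P(hit 180 first) + 0 · P(hit 0 first) = 180 · (129/180) = 129.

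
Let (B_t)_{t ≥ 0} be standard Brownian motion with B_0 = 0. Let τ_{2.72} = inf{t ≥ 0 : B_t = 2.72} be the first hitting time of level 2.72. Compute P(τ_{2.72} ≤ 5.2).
P(τ_{2.72} ≤ 5.2) = 2(1 − Φ(2.72/√5.2)) = 2(1 − Φ(1.1928)) ≈ 0.2329

By the reflection principle for standard BM, P(τ_b ≤ t) = 2 · P(B_t ≥ b). Since B_t ~ N(0, t), P(B_t ≥ 2.72) = 1 − Φ(2.72/√t) = 1 − Φ(2.72/√5.2) = 1 − Φ(1.1928) ≈ 0.11647. Doubling: P(τ_{2.72} ≤ 5.2) ≈ 2 · 0.11647 = 0.23294 ≈ 0.2329.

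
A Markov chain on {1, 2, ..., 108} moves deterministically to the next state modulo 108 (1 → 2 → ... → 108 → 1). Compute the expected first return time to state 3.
E[T_3 | X_0 = 3] = 108

The chain cycles deterministically, so starting at state 3 it returns in exactly 108 steps. Equivalently, the stationary distribution is uniform π_j = 1/108 for every state j, so by Kac's formula E[T_3] = 1/π_3 = 108.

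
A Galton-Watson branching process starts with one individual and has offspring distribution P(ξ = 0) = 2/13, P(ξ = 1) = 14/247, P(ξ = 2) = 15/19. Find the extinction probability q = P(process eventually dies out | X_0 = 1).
q = 38/195

The pgf is f(s) = 2/13 + 14/247·s + 15/19·s². The extinction probability q is the smallest fixed point of f in [0, 1]. Setting s = f(s):
  15/19·s² + (14/247 − 1)·s + 2/13 = 0
  15/19·s² − (2/13 + 15/19)·s + 2/13 = 0
which factors as (s − 1)·(15/19·s − 2/13) = 0, giving roots s = 1 and s = (2/13)/(15/19) = 38/195.
Mean offspring μ = 14/247 + 2·15/19 = 404/247 > 1 (supercritical), so q < 1. The extinction probability is the smaller root: q = (2/13)/(15/19) = 38/195.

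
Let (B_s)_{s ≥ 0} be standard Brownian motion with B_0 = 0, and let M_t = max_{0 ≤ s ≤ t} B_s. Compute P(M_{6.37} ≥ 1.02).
P(M_{6.37} ≥ 1.02) = 2·P(B_{6.37} ≥ 1.02) = 2(1 − Φ(1.02/√6.37)) ≈ 0.6861

By the reflection principle for Brownian motion, P(M_t ≥ a) = 2 · P(B_t ≥ a) for a ≥ 0. Since B_t ~ N(0, t), P(B_t ≥ 1.02) = 1 − Φ(1.02/√t) = 1 − Φ(1.02/√6.37) = 1 − Φ(0.4041). So
  P(M_{6.37} ≥ 1.02) = 2(1 − Φ(0.4041)) ≈ 0.6861.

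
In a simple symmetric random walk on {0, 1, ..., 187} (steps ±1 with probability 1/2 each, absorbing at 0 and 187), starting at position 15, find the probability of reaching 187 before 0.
P(hit 187 before 0) = 15/187

Let u_k = P(hit 187 before 0 | start at k). Then u_0 = 0, u_187 = 1, and u_k = u_{k-1}/2 + u_{k+1}/2 for 1 ≤ k ≤ 186. This harmonic recurrence is solved by u_k = k/187, giving u_15 = 15/187.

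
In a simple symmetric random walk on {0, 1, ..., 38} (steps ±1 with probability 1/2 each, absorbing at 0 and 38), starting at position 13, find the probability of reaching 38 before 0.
P(hit 38 before 0) = 13/38

Let u_k = P(hit 38 before 0 | start at k). Then u_0 = 0, u_38 = 1, and u_k = u_{k-1}/2 + u_{k+1}/2 for 1 ≤ k ≤ 37. This harmonic recurrence is solved by u_k = k/38, giving u_13 = 13/38.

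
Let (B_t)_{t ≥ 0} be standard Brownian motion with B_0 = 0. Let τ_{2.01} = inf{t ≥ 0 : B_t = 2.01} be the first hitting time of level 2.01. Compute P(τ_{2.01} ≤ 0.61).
P(τ_{2.01} ≤ 0.61) = 2(1 − Φ(2.01/√0.61)) = 2(1 − Φ(2.5735)) ≈ 0.0101

By the reflection principle for standard BM, P(τ_b ≤ t) = 2 · P(B_t ≥ b). Since B_t ~ N(0, t), P(B_t ≥ 2.01) = 1 − Φ(2.01/√t) = 1 − Φ(2.01/√0.61) = 1 − Φ(2.5735) ≈ 0.00503. Doubling: P(τ_{2.01} ≤ 0.61) ≈ 2 · 0.00503 = 0.01006 ≈ 0.0101.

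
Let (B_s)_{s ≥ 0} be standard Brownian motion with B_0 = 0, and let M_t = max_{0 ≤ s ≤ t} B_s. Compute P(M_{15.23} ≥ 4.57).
P(M_{15.23} ≥ 4.57) = 2·P(B_{15.23} ≥ 4.57) = 2(1 − Φ(4.57/√15.23)) ≈ 0.2416

By the reflection principle for Brownian motion, P(M_t ≥ a) = 2 · P(B_t ≥ a) for a ≥ 0. Since B_t ~ N(0, t), P(B_t ≥ 4.57) = 1 − Φ(4.57/√t) = 1 − Φ(4.57/√15.23) = 1 − Φ(1.1710). So
  P(M_{15.23} ≥ 4.57) = 2(1 − Φ(1.1710)) ≈ 0.2416.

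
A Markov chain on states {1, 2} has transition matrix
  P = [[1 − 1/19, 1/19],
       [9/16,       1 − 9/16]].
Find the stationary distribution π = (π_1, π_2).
π_1 = 171/187, π_2 = 16/187

Solve πP = π with π_1 + π_2 = 1. From πP = π: π_1 · (1 − 1/19) + π_2 · 9/16 = π_1 ⇒ π_2 · 9/16 = π_1 · 1/19 ⇒ π_2/π_1 = (1/19)/(9/16) = 16/171. Together with π_1 + π_2 = 1:
  π_1 = (9/16)/(1/19 + 9/16) = (9/16)/(187/304) = 171/187,
  π_2 = (1/19)/(1/19 + 9/16) = (1/19)/(187/304) = 16/187.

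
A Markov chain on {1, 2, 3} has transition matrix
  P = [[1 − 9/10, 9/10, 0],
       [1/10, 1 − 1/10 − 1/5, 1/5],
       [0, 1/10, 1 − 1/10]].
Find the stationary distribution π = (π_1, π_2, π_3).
π = (1/28, 9/28, 9/14)

This is a birth-death chain on three states, which satisfies detailed balance: π_1 · P_{12} = π_2 · P_{21} and π_2 · P_{23} = π_3 · P_{32}.
From π_1 · 9/10 = π_2 · 1/10: π_2/π_1 = (9/10)/(1/10) = 9.
From π_2 · 1/5 = π_3 · 1/10: π_3/π_2 = (1/5)/(1/10) = 2.
Take π_1 proportional to 1; then unnormalized π = (1, 9, 18). Normalize by dividing by the sum 28:
  π = (1/28, 9/28, 9/14).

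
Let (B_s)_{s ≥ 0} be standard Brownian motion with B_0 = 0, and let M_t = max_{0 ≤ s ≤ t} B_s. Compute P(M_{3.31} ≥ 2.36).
P(M_{3.31} ≥ 2.36) = 2·P(B_{3.31} ≥ 2.36) = 2(1 − Φ(2.36/√3.31)) ≈ 0.1946

By the reflection principle for Brownian motion, P(M_t ≥ a) = 2 · P(B_t ≥ a) for a ≥ 0. Since B_t ~ N(0, t), P(B_t ≥ 2.36) = 1 − Φ(2.36/√t) = 1 − Φ(2.36/√3.31) = 1 − Φ(1.2972). So
  P(M_{3.31} ≥ 2.36) = 2(1 − Φ(1.2972)) ≈ 0.1946.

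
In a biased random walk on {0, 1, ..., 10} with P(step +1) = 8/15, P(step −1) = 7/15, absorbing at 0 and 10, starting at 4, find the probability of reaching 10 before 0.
P(hit 10 before 0) = (1 − (7/8)^4) / (1 − (7/8)^10) = 29622272/52751105

Let u_k denote P(reach 10 before 0 | start at k). Boundary: u_0 = 0, u_10 = 1. Recurrence: u_k = 8/15·u_{k+1} + 7/15·u_{k-1} for 1 ≤ k ≤ 9. Try u_k = A + B·r^k with r = q/p = (7/15)/(8/15) = 7/8. Substitution satisfies the recurrence; boundary conditions give:
  u_k = (1 − r^k) / (1 − r^N) = (1 − (7/8)^4) / (1 − (7/8)^10) = 29622272/52751105.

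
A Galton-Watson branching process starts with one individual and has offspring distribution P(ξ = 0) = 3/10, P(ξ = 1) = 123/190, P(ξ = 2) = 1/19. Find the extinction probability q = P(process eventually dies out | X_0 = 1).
q = 1

Mean offspring μ = 0·3/10 + 1·123/190 + 2·1/19 = 143/190 ≤ 1. For μ ≤ 1 with offspring not concentrated at 1, the Galton-Watson process goes extinct almost surely, so q = 1.
(Algebraic check: The pgf is f(s) = 3/10 + 123/190·s + 1/19·s². The extinction probability q is the smallest fixed point of f in [0, 1]. Setting s = f(s):
  1/19·s² + (123/190 − 1)·s + 3/10 = 0
  1/19·s² − (3/10 + 1/19)·s + 3/10 = 0
which factors as (s − 1)·(1/19·s − 3/10) = 0, giving roots s = 1 and s = (3/10)/(1/19) = 57/10. Since 57/10 ≥ 1, the smallest root in [0, 1] is s = 1.)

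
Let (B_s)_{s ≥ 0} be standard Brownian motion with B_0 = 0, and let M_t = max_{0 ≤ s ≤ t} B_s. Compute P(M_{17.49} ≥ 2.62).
P(M_{17.49} ≥ 2.62) = 2·P(B_{17.49} ≥ 2.62) = 2(1 − Φ(2.62/√17.49)) ≈ 0.5310

By the reflection principle for Brownian motion, P(M_t ≥ a) = 2 · P(B_t ≥ a) for a ≥ 0. Since B_t ~ N(0, t), P(B_t ≥ 2.62) = 1 − Φ(2.62/√t) = 1 − Φ(2.62/√17.49) = 1 − Φ(0.6265). So
  P(M_{17.49} ≥ 2.62) = 2(1 − Φ(0.6265)) ≈ 0.5310.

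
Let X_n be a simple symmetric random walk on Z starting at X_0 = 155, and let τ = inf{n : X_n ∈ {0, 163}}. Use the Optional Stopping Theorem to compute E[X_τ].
E[X_τ] = 155

X_n is a martingale and τ is a bounded-mean stopping time (indeed τ is finite a.s. with bounded expectation since the walk is in a bounded region). By the OST, E[X_τ] = E[X_0] = 155. Equivalently: E[X_τ] = 163 · P(hit 163 first) + 0 · P(hit 0 first) = 163 · (155/163) = 155.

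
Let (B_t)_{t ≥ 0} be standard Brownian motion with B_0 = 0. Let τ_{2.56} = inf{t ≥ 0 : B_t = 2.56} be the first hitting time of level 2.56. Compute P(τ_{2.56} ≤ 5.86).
P(τ_{2.56} ≤ 5.86) = 2(1 − Φ(2.56/√5.86)) = 2(1 − Φ(1.0575)) ≈ 0.2903

By the reflection principle for standard BM, P(τ_b ≤ t) = 2 · P(B_t ≥ b). Since B_t ~ N(0, t), P(B_t ≥ 2.56) = 1 − Φ(2.56/√t) = 1 − Φ(2.56/√5.86) = 1 − Φ(1.0575) ≈ 0.14514. Doubling: P(τ_{2.56} ≤ 5.86) ≈ 2 · 0.14514 = 0.29028 ≈ 0.2903.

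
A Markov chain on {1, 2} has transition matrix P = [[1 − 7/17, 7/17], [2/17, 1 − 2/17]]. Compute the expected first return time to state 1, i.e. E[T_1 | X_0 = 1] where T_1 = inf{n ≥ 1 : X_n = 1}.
E[T_1 | X_0 = 1] = 1/π_1 = 9/2

For an irreducible recurrent Markov chain with stationary distribution π, E[T_i | X_0 = i] = 1/π_i (Kac's formula). Here π_1 = (2/17)/(7/17 + 2/17) = (2/17)/(9/17) = 2/9, so E[T_1 | X_0 = 1] = 1/π_1 = (7/17 + 2/17)/(2/17) = (9/17)/(2/17) = 9/2.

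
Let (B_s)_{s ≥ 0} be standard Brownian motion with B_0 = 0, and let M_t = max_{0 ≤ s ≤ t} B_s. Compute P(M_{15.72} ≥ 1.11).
P(M_{15.72} ≥ 1.11) = 2·P(B_{15.72} ≥ 1.11) = 2(1 − Φ(1.11/√15.72)) ≈ 0.7795

By the reflection principle for Brownian motion, P(M_t ≥ a) = 2 · P(B_t ≥ a) for a ≥ 0. Since B_t ~ N(0, t), P(B_t ≥ 1.11) = 1 − Φ(1.11/√t) = 1 − Φ(1.11/√15.72) = 1 − Φ(0.2800). So
  P(M_{15.72} ≥ 1.11) = 2(1 − Φ(0.2800)) ≈ 0.7795.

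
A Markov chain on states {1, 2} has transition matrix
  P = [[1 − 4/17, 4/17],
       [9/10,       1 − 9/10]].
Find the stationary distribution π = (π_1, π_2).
π_1 = 153/193, π_2 = 40/193

Solve πP = π with π_1 + π_2 = 1. From πP = π: π_1 · (1 − 4/17) + π_2 · 9/10 = π_1 ⇒ π_2 · 9/10 = π_1 · 4/17 ⇒ π_2/π_1 = (4/17)/(9/10) = 40/153. Together with π_1 + π_2 = 1:
  π_1 = (9/10)/(4/17 + 9/10) = (9/10)/(193/170) = 153/193,
  π_2 = (4/17)/(4/17 + 9/10) = (4/17)/(193/170) = 40/193.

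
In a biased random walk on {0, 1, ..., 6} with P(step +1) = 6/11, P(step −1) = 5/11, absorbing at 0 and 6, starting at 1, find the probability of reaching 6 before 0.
P(hit 6 before 0) = (1 − (5/6)^1) / (1 − (5/6)^6) = 7776/31031

Let u_k denote P(reach 6 before 0 | start at k). Boundary: u_0 = 0, u_6 = 1. Recurrence: u_k = 6/11·u_{k+1} + 5/11·u_{k-1} for 1 ≤ k ≤ 5. Try u_k = A + B·r^k with r = q/p = (5/11)/(6/11) = 5/6. Substitution satisfies the recurrence; boundary conditions give:
  u_k = (1 − r^k) / (1 − r^N) = (1 − (5/6)^1) / (1 − (5/6)^6) = 7776/31031.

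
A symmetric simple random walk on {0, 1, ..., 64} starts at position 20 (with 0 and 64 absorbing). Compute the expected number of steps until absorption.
E[τ | X_0 = 20] = 880

Let v_k = E[τ | X_0 = k]. Boundary: v_0 = v_64 = 0. Recurrence: v_k = 1 + (v_{k-1} + v_{k+1})/2 for 1 ≤ k ≤ 63. The particular solution to v_k − (v_{k-1} + v_{k+1})/2 = 1 is v_k = −k^2. Adding homogeneous solution A + B k and matching boundaries gives v_k = k (64 − k). Substituting k = 20: v_20 = 20 · 44 = 880.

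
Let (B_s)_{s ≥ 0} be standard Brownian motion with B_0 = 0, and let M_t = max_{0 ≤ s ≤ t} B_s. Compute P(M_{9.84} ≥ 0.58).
P(M_{9.84} ≥ 0.58) = 2·P(B_{9.84} ≥ 0.58) = 2(1 − Φ(0.58/√9.84)) ≈ 0.8533

By the reflection principle for Brownian motion, P(M_t ≥ a) = 2 · P(B_t ≥ a) for a ≥ 0. Since B_t ~ N(0, t), P(B_t ≥ 0.58) = 1 − Φ(0.58/√t) = 1 − Φ(0.58/√9.84) = 1 − Φ(0.1849). So
  P(M_{9.84} ≥ 0.58) = 2(1 − Φ(0.1849)) ≈ 0.8533.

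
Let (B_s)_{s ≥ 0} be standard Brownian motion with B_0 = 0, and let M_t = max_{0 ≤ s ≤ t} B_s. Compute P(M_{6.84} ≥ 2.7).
P(M_{6.84} ≥ 2.7) = 2·P(B_{6.84} ≥ 2.7) = 2(1 − Φ(2.7/√6.84)) ≈ 0.3019

By the reflection principle for Brownian motion, P(M_t ≥ a) = 2 · P(B_t ≥ a) for a ≥ 0. Since B_t ~ N(0, t), P(B_t ≥ 2.7) = 1 − Φ(2.7/√t) = 1 − Φ(2.7/√6.84) = 1 − Φ(1.0324). So
  P(M_{6.84} ≥ 2.7) = 2(1 − Φ(1.0324)) ≈ 0.3019.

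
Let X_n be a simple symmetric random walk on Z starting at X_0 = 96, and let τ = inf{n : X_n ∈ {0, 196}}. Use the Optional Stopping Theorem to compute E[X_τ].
E[X_τ] = 96

X_n is a martingale and τ is a bounded-mean stopping time (indeed τ is finite a.s. with bounded expectation since the walk is in a bounded region). By the OST, E[X_τ] = E[X_0] = 96. Equivalently: E[X_τ] = 196 · P(hit 196 first) + 0 · P(hit 0 first) = 196 · (96/196) = 96.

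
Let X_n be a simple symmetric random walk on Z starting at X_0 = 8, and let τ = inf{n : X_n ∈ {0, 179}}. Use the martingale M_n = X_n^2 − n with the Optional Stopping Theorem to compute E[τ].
E[τ] = 1368

M_n = X_n^2 − n is a martingale (since E[X_{n+1}^2 | F_n] = X_n^2 + 1). By OST (τ has finite mean in a bounded region), E[M_τ] = E[M_0] = X_0^2 − 0 = 8^2 = 64. Also E[M_τ] = E[X_τ^2] − E[τ]. The walk exits at 0 or 179, with P(hit 179 first) = 8/179, so E[X_τ^2] = 179^2 · 8/179 + 0 = 1432. Thus E[τ] = E[X_τ^2] − E[M_τ] = 1432 − 64 = 1368 = 8(179 − 8) = 1368.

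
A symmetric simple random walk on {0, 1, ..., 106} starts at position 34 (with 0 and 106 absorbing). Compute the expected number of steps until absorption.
E[τ | X_0 = 34] = 2448

Let v_k = E[τ | X_0 = k]. Boundary: v_0 = v_106 = 0. Recurrence: v_k = 1 + (v_{k-1} + v_{k+1})/2 for 1 ≤ k ≤ 105. The particular solution to v_k − (v_{k-1} + v_{k+1})/2 = 1 is v_k = −k^2. Adding homogeneous solution A + B k and matching boundaries gives v_k = k (106 − k). Substituting k = 34: v_34 = 34 · 72 = 2448.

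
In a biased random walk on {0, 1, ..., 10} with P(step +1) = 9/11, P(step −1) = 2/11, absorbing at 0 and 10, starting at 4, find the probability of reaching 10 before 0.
P(hit 10 before 0) = (1 − (2/9)^4) / (1 − (2/9)^10) = 45172485/45282901

Let u_k denote P(reach 10 before 0 | start at k). Boundary: u_0 = 0, u_10 = 1. Recurrence: u_k = 9/11·u_{k+1} + 2/11·u_{k-1} for 1 ≤ k ≤ 9. Try u_k = A + B·r^k with r = q/p = (2/11)/(9/11) = 2/9. Substitution satisfies the recurrence; boundary conditions give:
  u_k = (1 − r^k) / (1 − r^N) = (1 − (2/9)^4) / (1 − (2/9)^10) = 45172485/45282901.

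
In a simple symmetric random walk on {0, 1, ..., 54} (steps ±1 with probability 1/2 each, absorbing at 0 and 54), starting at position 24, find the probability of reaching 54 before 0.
P(hit 54 before 0) = 24/54 = 4/9

Let u_k = P(hit 54 before 0 | start at k). Then u_0 = 0, u_54 = 1, and u_k = u_{k-1}/2 + u_{k+1}/2 for 1 ≤ k ≤ 53. This harmonic recurrence is solved by u_k = k/54, giving u_24 = 24/54 = 4/9.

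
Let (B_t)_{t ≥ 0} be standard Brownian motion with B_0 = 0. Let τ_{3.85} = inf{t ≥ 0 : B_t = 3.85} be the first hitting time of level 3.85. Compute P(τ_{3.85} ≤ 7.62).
P(τ_{3.85} ≤ 7.62) = 2(1 − Φ(3.85/√7.62)) = 2(1 − Φ(1.3947)) ≈ 0.1631

By the reflection principle for standard BM, P(τ_b ≤ t) = 2 · P(B_t ≥ b). Since B_t ~ N(0, t), P(B_t ≥ 3.85) = 1 − Φ(3.85/√t) = 1 − Φ(3.85/√7.62) = 1 − Φ(1.3947) ≈ 0.08155. Doubling: P(τ_{3.85} ≤ 7.62) ≈ 2 · 0.08155 = 0.16310 ≈ 0.1631.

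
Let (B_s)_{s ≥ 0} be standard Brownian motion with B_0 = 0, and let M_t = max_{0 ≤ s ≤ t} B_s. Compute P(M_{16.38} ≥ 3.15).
P(M_{16.38} ≥ 3.15) = 2·P(B_{16.38} ≥ 3.15) = 2(1 − Φ(3.15/√16.38)) ≈ 0.4364

By the reflection principle for Brownian motion, P(M_t ≥ a) = 2 · P(B_t ≥ a) for a ≥ 0. Since B_t ~ N(0, t), P(B_t ≥ 3.15) = 1 − Φ(3.15/√t) = 1 − Φ(3.15/√16.38) = 1 − Φ(0.7783). So
  P(M_{16.38} ≥ 3.15) = 2(1 − Φ(0.7783)) ≈ 0.4364.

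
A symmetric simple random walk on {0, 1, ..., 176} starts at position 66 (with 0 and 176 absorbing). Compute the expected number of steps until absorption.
E[τ | X_0 = 66] = 7260

Let v_k = E[τ | X_0 = k]. Boundary: v_0 = v_176 = 0. Recurrence: v_k = 1 + (v_{k-1} + v_{k+1})/2 for 1 ≤ k ≤ 175. The particular solution to v_k − (v_{k-1} + v_{k+1})/2 = 1 is v_k = −k^2. Adding homogeneous solution A + B k and matching boundaries gives v_k = k (176 − k). Substituting k = 66: v_66 = 66 · 110 = 7260.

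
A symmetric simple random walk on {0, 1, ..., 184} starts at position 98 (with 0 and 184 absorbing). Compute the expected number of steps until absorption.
E[τ | X_0 = 98] = 8428

Let v_k = E[τ | X_0 = k]. Boundary: v_0 = v_184 = 0. Recurrence: v_k = 1 + (v_{k-1} + v_{k+1})/2 for 1 ≤ k ≤ 183. The particular solution to v_k − (v_{k-1} + v_{k+1})/2 = 1 is v_k = −k^2. Adding homogeneous solution A + B k and matching boundaries gives v_k = k (184 − k). Substituting k = 98: v_98 = 98 · 86 = 8428.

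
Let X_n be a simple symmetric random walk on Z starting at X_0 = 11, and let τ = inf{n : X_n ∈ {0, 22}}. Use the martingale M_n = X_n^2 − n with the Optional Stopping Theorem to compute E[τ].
E[τ] = 121

M_n = X_n^2 − n is a martingale (since E[X_{n+1}^2 | F_n] = X_n^2 + 1). By OST (τ has finite mean in a bounded region), E[M_τ] = E[M_0] = X_0^2 − 0 = 11^2 = 121. Also E[M_τ] = E[X_τ^2] − E[τ]. The walk exits at 0 or 22, with P(hit 22 first) = 11/22, so E[X_τ^2] = 22^2 · 11/22 + 0 = 242. Thus E[τ] = E[X_τ^2] − E[M_τ] = 242 − 121 = 121 = 11(22 − 11) = 121.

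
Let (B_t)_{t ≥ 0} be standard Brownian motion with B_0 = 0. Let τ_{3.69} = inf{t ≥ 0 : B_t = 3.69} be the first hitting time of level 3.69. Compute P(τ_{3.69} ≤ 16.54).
P(τ_{3.69} ≤ 16.54) = 2(1 − Φ(3.69/√16.54)) = 2(1 − Φ(0.9073)) ≈ 0.3642

By the reflection principle for standard BM, P(τ_b ≤ t) = 2 · P(B_t ≥ b). Since B_t ~ N(0, t), P(B_t ≥ 3.69) = 1 − Φ(3.69/√t) = 1 − Φ(3.69/√16.54) = 1 − Φ(0.9073) ≈ 0.18212. Doubling: P(τ_{3.69} ≤ 16.54) ≈ 2 · 0.18212 = 0.36424 ≈ 0.3642.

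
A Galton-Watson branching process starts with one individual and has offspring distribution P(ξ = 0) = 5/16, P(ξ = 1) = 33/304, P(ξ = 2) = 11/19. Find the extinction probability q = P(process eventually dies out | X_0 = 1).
q = 95/176

The pgf is f(s) = 5/16 + 33/304·s + 11/19·s². The extinction probability q is the smallest fixed point of f in [0, 1]. Setting s = f(s):
  11/19·s² + (33/304 − 1)·s + 5/16 = 0
  11/19·s² − (5/16 + 11/19)·s + 5/16 = 0
which factors as (s − 1)·(11/19·s − 5/16) = 0, giving roots s = 1 and s = (5/16)/(11/19) = 95/176.
Mean offspring μ = 33/304 + 2·11/19 = 385/304 > 1 (supercritical), so q < 1. The extinction probability is the smaller root: q = (5/16)/(11/19) = 95/176.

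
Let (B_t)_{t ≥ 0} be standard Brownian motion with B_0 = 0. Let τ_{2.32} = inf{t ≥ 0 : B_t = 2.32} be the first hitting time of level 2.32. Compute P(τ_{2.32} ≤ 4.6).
P(τ_{2.32} ≤ 4.6) = 2(1 − Φ(2.32/√4.6)) = 2(1 − Φ(1.0817)) ≈ 0.2794

By the reflection principle for standard BM, P(τ_b ≤ t) = 2 · P(B_t ≥ b). Since B_t ~ N(0, t), P(B_t ≥ 2.32) = 1 − Φ(2.32/√t) = 1 − Φ(2.32/√4.6) = 1 − Φ(1.0817) ≈ 0.13969. Doubling: P(τ_{2.32} ≤ 4.6) ≈ 2 · 0.13969 = 0.27938 ≈ 0.2794.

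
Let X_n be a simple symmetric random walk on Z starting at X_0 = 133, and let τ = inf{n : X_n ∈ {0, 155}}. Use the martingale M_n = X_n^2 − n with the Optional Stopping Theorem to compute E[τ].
E[τ] = 2926

M_n = X_n^2 − n is a martingale (since E[X_{n+1}^2 | F_n] = X_n^2 + 1). By OST (τ has finite mean in a bounded region), E[M_τ] = E[M_0] = X_0^2 − 0 = 133^2 = 17689. Also E[M_τ] = E[X_τ^2] − E[τ]. The walk exits at 0 or 155, with P(hit 155 first) = 133/155, so E[X_τ^2] = 155^2 · 133/155 + 0 = 20615. Thus E[τ] = E[X_τ^2] − E[M_τ] = 20615 − 17689 = 2926 = 133(155 − 133) = 2926.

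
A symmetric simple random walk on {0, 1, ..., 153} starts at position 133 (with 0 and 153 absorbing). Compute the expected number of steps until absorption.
E[τ | X_0 = 133] = 2660

Let v_k = E[τ | X_0 = k]. Boundary: v_0 = v_153 = 0. Recurrence: v_k = 1 + (v_{k-1} + v_{k+1})/2 for 1 ≤ k ≤ 152. The particular solution to v_k − (v_{k-1} + v_{k+1})/2 = 1 is v_k = −k^2. Adding homogeneous solution A + B k and matching boundaries gives v_k = k (153 − k). Substituting k = 133: v_133 = 133 · 20 = 2660.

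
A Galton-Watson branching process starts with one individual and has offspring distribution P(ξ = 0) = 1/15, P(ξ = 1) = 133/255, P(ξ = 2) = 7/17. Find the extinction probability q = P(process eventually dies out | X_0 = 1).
q = 17/105

The pgf is f(s) = 1/15 + 133/255·s + 7/17·s². The extinction probability q is the smallest fixed point of f in [0, 1]. Setting s = f(s):
  7/17·s² + (133/255 − 1)·s + 1/15 = 0
  7/17·s² − (1/15 + 7/17)·s + 1/15 = 0
which factors as (s − 1)·(7/17·s − 1/15) = 0, giving roots s = 1 and s = (1/15)/(7/17) = 17/105.
Mean offspring μ = 133/255 + 2·7/17 = 343/255 > 1 (supercritical), so q < 1. The extinction probability is the smaller root: q = (1/15)/(7/17) = 17/105.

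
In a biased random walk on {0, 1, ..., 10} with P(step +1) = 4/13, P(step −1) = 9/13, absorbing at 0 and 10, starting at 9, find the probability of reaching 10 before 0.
P(hit 10 before 0) = (1 − (9/4)^9) / (1 − (9/4)^10) = 309726676/697147165

Let u_k denote P(reach 10 before 0 | start at k). Boundary: u_0 = 0, u_10 = 1. Recurrence: u_k = 4/13·u_{k+1} + 9/13·u_{k-1} for 1 ≤ k ≤ 9. Try u_k = A + B·r^k with r = q/p = (9/13)/(4/13) = 9/4. Substitution satisfies the recurrence; boundary conditions give:
  u_k = (1 − r^k) / (1 − r^N) = (1 − (9/4)^9) / (1 − (9/4)^10) = 309726676/697147165.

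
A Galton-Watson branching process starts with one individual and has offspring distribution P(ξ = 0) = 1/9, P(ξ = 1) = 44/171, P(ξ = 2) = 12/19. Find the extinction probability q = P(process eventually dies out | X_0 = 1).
q = 19/108

The pgf is f(s) = 1/9 + 44/171·s + 12/19·s². The extinction probability q is the smallest fixed point of f in [0, 1]. Setting s = f(s):
  12/19·s² + (44/171 − 1)·s + 1/9 = 0
  12/19·s² − (1/9 + 12/19)·s + 1/9 = 0
which factors as (s − 1)·(12/19·s − 1/9) = 0, giving roots s = 1 and s = (1/9)/(12/19) = 19/108.
Mean offspring μ = 44/171 + 2·12/19 = 260/171 > 1 (supercritical), so q < 1. The extinction probability is the smaller root: q = (1/9)/(12/19) = 19/108.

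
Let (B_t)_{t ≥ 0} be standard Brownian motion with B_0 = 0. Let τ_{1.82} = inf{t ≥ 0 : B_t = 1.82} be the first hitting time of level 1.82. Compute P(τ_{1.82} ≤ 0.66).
P(τ_{1.82} ≤ 0.66) = 2(1 − Φ(1.82/√0.66)) = 2(1 − Φ(2.2403)) ≈ 0.0251

By the reflection principle for standard BM, P(τ_b ≤ t) = 2 · P(B_t ≥ b). Since B_t ~ N(0, t), P(B_t ≥ 1.82) = 1 − Φ(1.82/√t) = 1 − Φ(1.82/√0.66) = 1 − Φ(2.2403) ≈ 0.01254. Doubling: P(τ_{1.82} ≤ 0.66) ≈ 2 · 0.01254 = 0.02508 ≈ 0.0251.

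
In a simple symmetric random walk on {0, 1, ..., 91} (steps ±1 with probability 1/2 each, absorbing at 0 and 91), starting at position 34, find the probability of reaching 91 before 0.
P(hit 91 before 0) = 34/91

Let u_k = P(hit 91 before 0 | start at k). Then u_0 = 0, u_91 = 1, and u_k = u_{k-1}/2 + u_{k+1}/2 for 1 ≤ k ≤ 90. This harmonic recurrence is solved by u_k = k/91, giving u_34 = 34/91.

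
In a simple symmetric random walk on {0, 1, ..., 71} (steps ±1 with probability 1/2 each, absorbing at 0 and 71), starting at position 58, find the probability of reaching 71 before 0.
P(hit 71 before 0) = 58/71

Let u_k = P(hit 71 before 0 | start at k). Then u_0 = 0, u_71 = 1, and u_k = u_{k-1}/2 + u_{k+1}/2 for 1 ≤ k ≤ 70. This harmonic recurrence is solved by u_k = k/71, giving u_58 = 58/71.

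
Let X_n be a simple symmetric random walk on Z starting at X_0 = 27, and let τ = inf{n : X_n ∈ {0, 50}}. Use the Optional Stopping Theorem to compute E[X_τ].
E[X_τ] = 27

X_n is a martingale and τ is a bounded-mean stopping time (indeed τ is finite a.s. with bounded expectation since the walk is in a bounded region). By the OST, E[X_τ] = E[X_0] = 27. Equivalently: E[X_τ] = 50 · P(hit 50 first) + 0 · P(hit 0 first) = 50 · (27/50) = 27.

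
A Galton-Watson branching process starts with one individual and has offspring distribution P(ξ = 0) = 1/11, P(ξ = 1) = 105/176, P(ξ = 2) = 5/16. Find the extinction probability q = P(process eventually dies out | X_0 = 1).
q = 16/55

The pgf is f(s) = 1/11 + 105/176·s + 5/16·s². The extinction probability q is the smallest fixed point of f in [0, 1]. Setting s = f(s):
  5/16·s² + (105/176 − 1)·s + 1/11 = 0
  5/16·s² − (1/11 + 5/16)·s + 1/11 = 0
which factors as (s − 1)·(5/16·s − 1/11) = 0, giving roots s = 1 and s = (1/11)/(5/16) = 16/55.
Mean offspring μ = 105/176 + 2·5/16 = 215/176 > 1 (supercritical), so q < 1. The extinction probability is the smaller root: q = (1/11)/(5/16) = 16/55.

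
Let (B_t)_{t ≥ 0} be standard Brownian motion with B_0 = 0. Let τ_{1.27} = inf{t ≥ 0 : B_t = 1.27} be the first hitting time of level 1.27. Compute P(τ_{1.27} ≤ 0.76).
P(τ_{1.27} ≤ 0.76) = 2(1 − Φ(1.27/√0.76)) = 2(1 − Φ(1.4568)) ≈ 0.1452

By the reflection principle for standard BM, P(τ_b ≤ t) = 2 · P(B_t ≥ b). Since B_t ~ N(0, t), P(B_t ≥ 1.27) = 1 − Φ(1.27/√t) = 1 − Φ(1.27/√0.76) = 1 − Φ(1.4568) ≈ 0.07259. Doubling: P(τ_{1.27} ≤ 0.76) ≈ 2 · 0.07259 = 0.14518 ≈ 0.1452.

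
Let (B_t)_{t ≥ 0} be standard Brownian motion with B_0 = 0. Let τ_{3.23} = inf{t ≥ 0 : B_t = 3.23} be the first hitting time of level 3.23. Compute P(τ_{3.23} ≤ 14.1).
P(τ_{3.23} ≤ 14.1) = 2(1 − Φ(3.23/√14.1)) = 2(1 − Φ(0.8602)) ≈ 0.3897

By the reflection principle for standard BM, P(τ_b ≤ t) = 2 · P(B_t ≥ b). Since B_t ~ N(0, t), P(B_t ≥ 3.23) = 1 − Φ(3.23/√t) = 1 − Φ(3.23/√14.1) = 1 − Φ(0.8602) ≈ 0.19484. Doubling: P(τ_{3.23} ≤ 14.1) ≈ 2 · 0.19484 = 0.38968 ≈ 0.3897.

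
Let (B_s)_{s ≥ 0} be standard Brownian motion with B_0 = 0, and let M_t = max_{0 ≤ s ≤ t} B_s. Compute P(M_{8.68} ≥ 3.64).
P(M_{8.68} ≥ 3.64) = 2·P(B_{8.68} ≥ 3.64) = 2(1 − Φ(3.64/√8.68)) ≈ 0.2166

By the reflection principle for Brownian motion, P(M_t ≥ a) = 2 · P(B_t ≥ a) for a ≥ 0. Since B_t ~ N(0, t), P(B_t ≥ 3.64) = 1 − Φ(3.64/√t) = 1 − Φ(3.64/√8.68) = 1 − Φ(1.2355). So
  P(M_{8.68} ≥ 3.64) = 2(1 − Φ(1.2355)) ≈ 0.2166.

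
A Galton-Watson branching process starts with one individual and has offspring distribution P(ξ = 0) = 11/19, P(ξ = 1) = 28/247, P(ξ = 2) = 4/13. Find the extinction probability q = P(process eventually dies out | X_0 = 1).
q = 1

Mean offspring μ = 0·11/19 + 1·28/247 + 2·4/13 = 180/247 ≤ 1. For μ ≤ 1 with offspring not concentrated at 1, the Galton-Watson process goes extinct almost surely, so q = 1.
(Algebraic check: The pgf is f(s) = 11/19 + 28/247·s + 4/13·s². The extinction probability q is the smallest fixed point of f in [0, 1]. Setting s = f(s):
  4/13·s² + (28/247 − 1)·s + 11/19 = 0
  4/13·s² − (11/19 + 4/13)·s + 11/19 = 0
which factors as (s − 1)·(4/13·s − 11/19) = 0, giving roots s = 1 and s = (11/19)/(4/13) = 143/76. Since 143/76 ≥ 1, the smallest root in [0, 1] is s = 1.)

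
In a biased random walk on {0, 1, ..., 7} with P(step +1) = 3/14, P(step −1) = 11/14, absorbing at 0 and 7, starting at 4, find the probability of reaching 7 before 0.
P(hit 7 before 0) = (1 − (11/3)^4) / (1 − (11/3)^7) = 49140/2435623

Let u_k denote P(reach 7 before 0 | start at k). Boundary: u_0 = 0, u_7 = 1. Recurrence: u_k = 3/14·u_{k+1} + 11/14·u_{k-1} for 1 ≤ k ≤ 6. Try u_k = A + B·r^k with r = q/p = (11/14)/(3/14) = 11/3. Substitution satisfies the recurrence; boundary conditions give:
  u_k = (1 − r^k) / (1 − r^N) = (1 − (11/3)^4) / (1 − (11/3)^7) = 49140/2435623.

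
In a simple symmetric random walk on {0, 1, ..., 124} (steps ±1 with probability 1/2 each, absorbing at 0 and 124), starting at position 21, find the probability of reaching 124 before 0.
P(hit 124 before 0) = 21/124

Let u_k = P(hit 124 before 0 | start at k). Then u_0 = 0, u_124 = 1, and u_k = u_{k-1}/2 + u_{k+1}/2 for 1 ≤ k ≤ 123. This harmonic recurrence is solved by u_k = k/124, giving u_21 = 21/124.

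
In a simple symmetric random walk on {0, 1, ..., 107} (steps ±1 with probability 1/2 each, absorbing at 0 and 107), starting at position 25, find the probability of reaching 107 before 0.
P(hit 107 before 0) = 25/107

Let u_k = P(hit 107 before 0 | start at k). Then u_0 = 0, u_107 = 1, and u_k = u_{k-1}/2 + u_{k+1}/2 for 1 ≤ k ≤ 106. This harmonic recurrence is solved by u_k = k/107, giving u_25 = 25/107.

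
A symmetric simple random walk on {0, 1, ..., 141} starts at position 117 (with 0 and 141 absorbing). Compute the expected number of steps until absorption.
E[τ | X_0 = 117] = 2808

Let v_k = E[τ | X_0 = k]. Boundary: v_0 = v_141 = 0. Recurrence: v_k = 1 + (v_{k-1} + v_{k+1})/2 for 1 ≤ k ≤ 140. The particular solution to v_k − (v_{k-1} + v_{k+1})/2 = 1 is v_k = −k^2. Adding homogeneous solution A + B k and matching boundaries gives v_k = k (141 − k). Substituting k = 117: v_117 = 117 · 24 = 2808.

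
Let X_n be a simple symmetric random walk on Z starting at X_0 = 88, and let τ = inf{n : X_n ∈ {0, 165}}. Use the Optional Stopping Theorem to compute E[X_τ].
E[X_τ] = 88

X_n is a martingale and τ is a bounded-mean stopping time (indeed τ is finite a.s. with bounded expectation since the walk is in a bounded region). By the OST, E[X_τ] = E[X_0] = 88. Equivalently: E[X_τ] = 165 · P(hit 165 first) + 0 · P(hit 0 first) = 165 · (88/165) = 88.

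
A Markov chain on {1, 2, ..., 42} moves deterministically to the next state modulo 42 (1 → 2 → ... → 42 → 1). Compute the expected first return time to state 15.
E[T_15 | X_0 = 15] = 42

The chain cycles deterministically, so starting at state 15 it returns in exactly 42 steps. Equivalently, the stationary distribution is uniform π_j = 1/42 for every state j, so by Kac's formula E[T_15] = 1/π_15 = 42.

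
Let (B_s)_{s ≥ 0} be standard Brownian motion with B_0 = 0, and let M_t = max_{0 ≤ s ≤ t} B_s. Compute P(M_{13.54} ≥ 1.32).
P(M_{13.54} ≥ 1.32) = 2·P(B_{13.54} ≥ 1.32) = 2(1 − Φ(1.32/√13.54)) ≈ 0.7198

By the reflection principle for Brownian motion, P(M_t ≥ a) = 2 · P(B_t ≥ a) for a ≥ 0. Since B_t ~ N(0, t), P(B_t ≥ 1.32) = 1 − Φ(1.32/√t) = 1 − Φ(1.32/√13.54) = 1 − Φ(0.3587). So
  P(M_{13.54} ≥ 1.32) = 2(1 − Φ(0.3587)) ≈ 0.7198.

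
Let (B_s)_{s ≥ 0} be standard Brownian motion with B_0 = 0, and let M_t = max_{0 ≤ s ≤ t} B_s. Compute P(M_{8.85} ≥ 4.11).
P(M_{8.85} ≥ 4.11) = 2·P(B_{8.85} ≥ 4.11) = 2(1 − Φ(4.11/√8.85)) ≈ 0.1671

By the reflection principle for Brownian motion, P(M_t ≥ a) = 2 · P(B_t ≥ a) for a ≥ 0. Since B_t ~ N(0, t), P(B_t ≥ 4.11) = 1 − Φ(4.11/√t) = 1 − Φ(4.11/√8.85) = 1 − Φ(1.3816). So
  P(M_{8.85} ≥ 4.11) = 2(1 − Φ(1.3816)) ≈ 0.1671.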